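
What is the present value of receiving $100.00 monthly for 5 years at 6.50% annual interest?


Present value of an ordinary annuity: PV = PMT × (1 − (1 + r)^(−n)) / r
Monthly rate r = 0.065/12 ≈ 0.00541667, n = 60
PV = $100.00 × (1 − (1 + 0.065/12)^(−60)) / (0.065/12)
PV = $100.00 × 51.108680
PV = $5,110.87

PV = PMT × (1-(1+r)^(-n))/r = $5,110.87


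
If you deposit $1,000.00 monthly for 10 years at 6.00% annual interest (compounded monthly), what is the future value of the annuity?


Future value of an ordinary annuity: FV = PMT × ((1 + r)^n − 1) / r
Monthly rate r = 0.06/12 = 0.005, n = 120
FV = $1,000.00 × ((1 + 0.06/12)^120 − 1) / (0.06/12)
FV = $1,000.00 × 163.879347
FV = $163,879.35

FV = PMT × ((1+r)^n - 1)/r = $163,879.35


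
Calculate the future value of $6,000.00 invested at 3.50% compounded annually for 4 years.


Compound interest formula: A = P(1 + r/n)^(nt)
A = $6,000.00 × (1 + 0.035/1)^(1 × 4)
Growth factor: (1 + 0.035/1)^4 = 1.147523
A = $6,000.00 × 1.147523
A = $6,885.14

A = P(1 + r/n)^(nt) = $6,885.14


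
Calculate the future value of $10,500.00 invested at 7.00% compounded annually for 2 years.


Compound interest formula: A = P(1 + r/n)^(nt)
A = $10,500.00 × (1 + 0.07/1)^(1 × 2)
Growth factor: (1 + 0.07/1)^2 = 1.144900
A = $10,500.00 × 1.144900
A = $12,021.45

A = P(1 + r/n)^(nt) = $12,021.45


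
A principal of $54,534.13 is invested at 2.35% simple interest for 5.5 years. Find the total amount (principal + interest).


Total amount formula: A = P(1 + rt) = P + P·r·t
Interest: I = P × r × t = $54,534.13 × 0.0235 × 5.5 = $7,048.54
A = P + I = $54,534.13 + $7,048.54 = $61,582.67

A = P + I = P(1 + rt) = $61,582.67


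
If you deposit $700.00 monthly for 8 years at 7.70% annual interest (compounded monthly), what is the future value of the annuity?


Future value of an ordinary annuity: FV = PMT × ((1 + r)^n − 1) / r
Monthly rate r = 0.077/12 ≈ 0.00641667, n = 96
FV = $700.00 × ((1 + 0.077/12)^96 − 1) / (0.077/12)
FV = $700.00 × 132.135140
FV = $92,494.60

FV = PMT × ((1+r)^n - 1)/r = $92,494.60


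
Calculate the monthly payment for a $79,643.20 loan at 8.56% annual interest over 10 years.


Loan payment formula: PMT = PV × r / (1 − (1 + r)^(−n))
Monthly rate r = 0.0856/12 ≈ 0.00713333, n = 120 months
Denominator: 1 − (1 + 0.0856/12)^(−120) = 0.573849
PMT = $79,643.20 × (0.0856/12) / 0.573849
PMT = $990.02 per month

PMT = PV × r / (1-(1+r)^(-n)) = $990.02/month


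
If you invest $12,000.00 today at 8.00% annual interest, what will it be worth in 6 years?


Future value formula: FV = PV × (1 + r)^t
FV = $12,000.00 × (1 + 0.08)^6
FV = $12,000.00 × 1.586874
FV = $19,042.49

FV = PV × (1 + r)^t = $19,042.49


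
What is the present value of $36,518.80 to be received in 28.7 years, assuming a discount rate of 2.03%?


Present value formula: PV = FV / (1 + r)^t
PV = $36,518.80 / (1 + 0.0203)^28.7
PV = $36,518.80 / 1.780288
PV = $20,512.86

PV = FV / (1 + r)^t = $20,512.86


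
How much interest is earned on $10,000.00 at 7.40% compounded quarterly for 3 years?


Compound interest earned = final amount − principal.
A = P(1 + r/n)^(nt) = $10,000.00 × (1 + 0.074/4)^(4 × 3) = $12,460.41
Interest = A − P = $12,460.41 − $10,000.00 = $2,460.41

Interest = A - P = $2,460.41


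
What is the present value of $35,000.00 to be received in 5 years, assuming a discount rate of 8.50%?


Present value formula: PV = FV / (1 + r)^t
PV = $35,000.00 / (1 + 0.085)^5
PV = $35,000.00 / 1.503657
PV = $23,276.59

PV = FV / (1 + r)^t = $23,276.59


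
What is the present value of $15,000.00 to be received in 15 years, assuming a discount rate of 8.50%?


Present value formula: PV = FV / (1 + r)^t
PV = $15,000.00 / (1 + 0.085)^15
PV = $15,000.00 / 3.399743
PV = $4,412.10

PV = FV / (1 + r)^t = $4,412.10


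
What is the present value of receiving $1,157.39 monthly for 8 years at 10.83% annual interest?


Present value of an ordinary annuity: PV = PMT × (1 − (1 + r)^(−n)) / r
Monthly rate r = 0.1083/12 = 0.009025, n = 96
PV = $1,157.39 × (1 − (1 + 0.1083/12)^(−96)) / (0.1083/12)
PV = $1,157.39 × 64.033274
PV = $74,111.47

PV = PMT × (1-(1+r)^(-n))/r = $74,111.47


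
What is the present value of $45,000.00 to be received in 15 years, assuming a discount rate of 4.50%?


Present value formula: PV = FV / (1 + r)^t
PV = $45,000.00 / (1 + 0.045)^15
PV = $45,000.00 / 1.9352824
PV = $23,252.42

PV = FV / (1 + r)^t = $23,252.42


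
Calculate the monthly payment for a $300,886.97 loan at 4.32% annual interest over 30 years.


Loan payment formula: PMT = PV × r / (1 − (1 + r)^(−n))
Monthly rate r = 0.0432/12 = 0.0036, n = 360 months
Denominator: 1 − (1 + 0.0432/12)^(−360) = 0.725738
PMT = $300,886.97 × (0.0432/12) / 0.725738
PMT = $1,492.54 per month

PMT = PV × r / (1-(1+r)^(-n)) = $1,492.54/month


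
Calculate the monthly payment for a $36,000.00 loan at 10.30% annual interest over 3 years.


Loan payment formula: PMT = PV × r / (1 − (1 + r)^(−n))
Monthly rate r = 0.103/12 ≈ 0.00858333, n = 36 months
Denominator: 1 − (1 + 0.103/12)^(−36) = 0.2648505
PMT = $36,000.00 × (0.103/12) / 0.2648505
PMT = $1,166.70 per month

PMT = PV × r / (1-(1+r)^(-n)) = $1,166.70/month


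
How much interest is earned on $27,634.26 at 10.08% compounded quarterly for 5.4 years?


Compound interest earned = final amount − principal.
A = P(1 + r/n)^(nt) = $27,634.26 × (1 + 0.1008/4)^(4 × 5.4) = $47,305.71
Interest = A − P = $47,305.71 − $27,634.26 = $19,671.45

Interest = A - P = $19,671.45


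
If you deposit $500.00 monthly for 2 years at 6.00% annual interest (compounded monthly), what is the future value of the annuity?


Future value of an ordinary annuity: FV = PMT × ((1 + r)^n − 1) / r
Monthly rate r = 0.06/12 = 0.005, n = 24
FV = $500.00 × ((1 + 0.06/12)^24 − 1) / (0.06/12)
FV = $500.00 × 25.431955
FV = $12,715.98

FV = PMT × ((1+r)^n - 1)/r = $12,715.98


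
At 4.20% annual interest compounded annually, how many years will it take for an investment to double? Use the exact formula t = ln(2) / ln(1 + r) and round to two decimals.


Doubling condition: (1 + r)^t = 2
Take ln of both sides: t × ln(1 + r) = ln(2)
t = ln(2) / ln(1 + r)
t = 0.693147 / 0.041142
t = 16.85

t = ln(2) / ln(1 + r) = 16.85 years


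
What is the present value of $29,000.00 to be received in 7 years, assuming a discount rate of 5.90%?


Present value formula: PV = FV / (1 + r)^t
PV = $29,000.00 / (1 + 0.059)^7
PV = $29,000.00 / 1.493729
PV = $19,414.50

PV = FV / (1 + r)^t = $19,414.50


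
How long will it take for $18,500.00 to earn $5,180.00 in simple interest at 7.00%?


Rearrange the simple interest formula for t:
I = P × r × t  ⇒  t = I / (P × r)
t = $5,180.00 / ($18,500.00 × 0.07)
t = 4

t = I/(P×r) = 4 years


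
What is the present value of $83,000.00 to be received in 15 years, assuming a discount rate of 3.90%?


Present value formula: PV = FV / (1 + r)^t
PV = $83,000.00 / (1 + 0.039)^15
PV = $83,000.00 / 1.7751425
PV = $46,756.81

PV = FV / (1 + r)^t = $46,756.81


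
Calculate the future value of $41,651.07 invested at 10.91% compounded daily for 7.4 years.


Compound interest formula: A = P(1 + r/n)^(nt)
A = $41,651.07 × (1 + 0.1091/365)^(365 × 7.4)
Growth factor: (1 + 0.1091/365)^2701 = 2.241666
A = $41,651.07 × 2.241666
A = $93,367.79

A = P(1 + r/n)^(nt) = $93,367.79


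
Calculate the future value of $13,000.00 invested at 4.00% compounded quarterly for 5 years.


Compound interest formula: A = P(1 + r/n)^(nt)
A = $13,000.00 × (1 + 0.04/4)^(4 × 5)
Growth factor: (1 + 0.04/4)^20 = 1.220190
A = $13,000.00 × 1.220190
A = $15,862.47

A = P(1 + r/n)^(nt) = $15,862.47


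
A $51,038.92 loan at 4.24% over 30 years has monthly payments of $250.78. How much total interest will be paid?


Total paid over the life of the loan = PMT × n.
Total paid = $250.78 × 360 = $90,280.80
Total interest = total paid − principal = $90,280.80 − $51,038.92 = $39,241.88

Total interest = (PMT × n) - PV = $39,241.88


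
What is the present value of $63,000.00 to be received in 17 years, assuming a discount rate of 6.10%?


Present value formula: PV = FV / (1 + r)^t
PV = $63,000.00 / (1 + 0.061)^17
PV = $63,000.00 / 2.736286
PV = $23,023.91

PV = FV / (1 + r)^t = $23,023.91


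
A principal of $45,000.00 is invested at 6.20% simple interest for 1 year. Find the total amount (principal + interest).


Total amount formula: A = P(1 + rt) = P + P·r·t
Interest: I = P × r × t = $45,000.00 × 0.062 × 1 = $2,790.00
A = P + I = $45,000.00 + $2,790.00 = $47,790.00

A = P + I = P(1 + rt) = $47,790.00


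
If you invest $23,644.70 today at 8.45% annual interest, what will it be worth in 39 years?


Future value formula: FV = PV × (1 + r)^t
FV = $23,644.70 × (1 + 0.0845)^39
FV = $23,644.70 × 23.6566202
FV = $559,353.69

FV = PV × (1 + r)^t = $559,353.69


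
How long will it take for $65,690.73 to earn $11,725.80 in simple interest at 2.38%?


Rearrange the simple interest formula for t:
I = P × r × t  ⇒  t = I / (P × r)
t = $11,725.80 / ($65,690.73 × 0.0238)
t = 7.5

t = I/(P×r) = 7.5 years


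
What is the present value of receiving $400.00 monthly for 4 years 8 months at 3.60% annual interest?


Present value of an ordinary annuity: PV = PMT × (1 − (1 + r)^(−n)) / r
Monthly rate r = 0.036/12 = 0.003, n = 56
PV = $400.00 × (1 − (1 + 0.036/12)^(−56)) / (0.036/12)
PV = $400.00 × 51.477845
PV = $20,591.14

PV = PMT × (1-(1+r)^(-n))/r = $20,591.14


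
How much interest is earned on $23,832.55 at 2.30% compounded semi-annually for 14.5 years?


Compound interest earned = final amount − principal.
A = P(1 + r/n)^(nt) = $23,832.55 × (1 + 0.023/2)^(2 × 14.5) = $33,203.30
Interest = A − P = $33,203.30 − $23,832.55 = $9,370.75

Interest = A - P = $9,370.75


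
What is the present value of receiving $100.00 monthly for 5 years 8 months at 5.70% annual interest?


Present value of an ordinary annuity: PV = PMT × (1 − (1 + r)^(−n)) / r
Monthly rate r = 0.057/12 = 0.00475, n = 68
PV = $100.00 × (1 − (1 + 0.057/12)^(−68)) / (0.057/12)
PV = $100.00 × 57.994170
PV = $5,799.42

PV = PMT × (1-(1+r)^(-n))/r = $5,799.42


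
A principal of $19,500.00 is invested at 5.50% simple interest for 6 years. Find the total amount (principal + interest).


Total amount formula: A = P(1 + rt) = P + P·r·t
Interest: I = P × r × t = $19,500.00 × 0.055 × 6 = $6,435.00
A = P + I = $19,500.00 + $6,435.00 = $25,935.00

A = P + I = P(1 + rt) = $25,935.00


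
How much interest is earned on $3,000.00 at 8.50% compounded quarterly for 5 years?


Compound interest earned = final amount − principal.
A = P(1 + r/n)^(nt) = $3,000.00 × (1 + 0.085/4)^(4 × 5) = $4,568.38
Interest = A − P = $4,568.38 − $3,000.00 = $1,568.38

Interest = A - P = $1,568.38


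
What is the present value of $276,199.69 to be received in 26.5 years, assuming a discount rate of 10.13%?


Present value formula: PV = FV / (1 + r)^t
PV = $276,199.69 / (1 + 0.1013)^26.5
PV = $276,199.69 / 12.897319
PV = $21,415.28

PV = FV / (1 + r)^t = $21,415.28


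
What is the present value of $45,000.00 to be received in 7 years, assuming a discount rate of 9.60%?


Present value formula: PV = FV / (1 + r)^t
PV = $45,000.00 / (1 + 0.096)^7
PV = $45,000.00 / 1.899651
PV = $23,688.56

PV = FV / (1 + r)^t = $23,688.56


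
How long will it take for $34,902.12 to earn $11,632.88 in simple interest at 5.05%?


Rearrange the simple interest formula for t:
I = P × r × t  ⇒  t = I / (P × r)
t = $11,632.88 / ($34,902.12 × 0.0505)
t = 6.6

t = I/(P×r) = 6.6 years


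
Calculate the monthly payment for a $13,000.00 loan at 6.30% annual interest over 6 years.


Loan payment formula: PMT = PV × r / (1 − (1 + r)^(−n))
Monthly rate r = 0.063/12 = 0.00525, n = 72 months
Denominator: 1 − (1 + 0.063/12)^(−72) = 0.314092
PMT = $13,000.00 × (0.063/12) / 0.314092
PMT = $217.29 per month

PMT = PV × r / (1-(1+r)^(-n)) = $217.29/month


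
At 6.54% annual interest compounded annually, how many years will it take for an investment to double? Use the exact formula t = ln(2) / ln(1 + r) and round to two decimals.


Doubling condition: (1 + r)^t = 2
Take ln of both sides: t × ln(1 + r) = ln(2)
t = ln(2) / ln(1 + r)
t = 0.693147 / 0.063350
t = 10.94

t = ln(2) / ln(1 + r) = 10.94 years


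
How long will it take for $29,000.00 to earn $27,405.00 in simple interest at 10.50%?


Rearrange the simple interest formula for t:
I = P × r × t  ⇒  t = I / (P × r)
t = $27,405.00 / ($29,000.00 × 0.105)
t = 9

t = I/(P×r) = 9 years


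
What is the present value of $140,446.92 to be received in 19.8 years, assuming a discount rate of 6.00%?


Present value formula: PV = FV / (1 + r)^t
PV = $140,446.92 / (1 + 0.06)^19.8
PV = $140,446.92 / 3.169977
PV = $44,305.34

PV = FV / (1 + r)^t = $44,305.34


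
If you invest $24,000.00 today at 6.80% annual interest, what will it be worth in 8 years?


Future value formula: FV = PV × (1 + r)^t
FV = $24,000.00 × (1 + 0.068)^8
FV = $24,000.00 × 1.6926611
FV = $40,623.87

FV = PV × (1 + r)^t = $40,623.87


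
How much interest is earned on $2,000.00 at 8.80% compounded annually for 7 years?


Compound interest earned = final amount − principal.
A = P(1 + r/n)^(nt) = $2,000.00 × (1 + 0.088/1)^(1 × 7) = $3,609.38
Interest = A − P = $3,609.38 − $2,000.00 = $1,609.38

Interest = A - P = $1,609.38


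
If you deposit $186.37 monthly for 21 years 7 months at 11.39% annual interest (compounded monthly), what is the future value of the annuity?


Future value of an ordinary annuity: FV = PMT × ((1 + r)^n − 1) / r
Monthly rate r = 0.1139/12 ≈ 0.00949167, n = 259
FV = $186.37 × ((1 + 0.1139/12)^259 − 1) / (0.1139/12)
FV = $186.37 × 1111.577560
FV = $207,164.71

FV = PMT × ((1+r)^n - 1)/r = $207,164.71


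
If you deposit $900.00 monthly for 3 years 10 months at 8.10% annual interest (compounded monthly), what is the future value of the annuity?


Future value of an ordinary annuity: FV = PMT × ((1 + r)^n − 1) / r
Monthly rate r = 0.081/12 = 0.00675, n = 46
FV = $900.00 × ((1 + 0.081/12)^46 − 1) / (0.081/12)
FV = $900.00 × 53.731058
FV = $48,357.95

FV = PMT × ((1+r)^n - 1)/r = $48,357.95


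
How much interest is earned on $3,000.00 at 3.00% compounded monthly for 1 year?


Compound interest earned = final amount − principal.
A = P(1 + r/n)^(nt) = $3,000.00 × (1 + 0.03/12)^(12 × 1) = $3,091.25
Interest = A − P = $3,091.25 − $3,000.00 = $91.25

Interest = A - P = $91.25


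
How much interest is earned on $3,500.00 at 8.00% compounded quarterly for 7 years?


Compound interest earned = final amount − principal.
A = P(1 + r/n)^(nt) = $3,500.00 × (1 + 0.08/4)^(4 × 7) = $6,093.58
Interest = A − P = $6,093.58 − $3,500.00 = $2,593.58

Interest = A - P = $2,593.58


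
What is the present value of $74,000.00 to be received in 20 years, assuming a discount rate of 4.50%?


Present value formula: PV = FV / (1 + r)^t
PV = $74,000.00 / (1 + 0.045)^20
PV = $74,000.00 / 2.411714
PV = $30,683.57

PV = FV / (1 + r)^t = $30,683.57


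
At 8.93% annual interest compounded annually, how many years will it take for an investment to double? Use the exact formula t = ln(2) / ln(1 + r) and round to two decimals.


Doubling condition: (1 + r)^t = 2
Take ln of both sides: t × ln(1 + r) = ln(2)
t = ln(2) / ln(1 + r)
t = 0.693147 / 0.085535
t = 8.10

t = ln(2) / ln(1 + r) = 8.10 years


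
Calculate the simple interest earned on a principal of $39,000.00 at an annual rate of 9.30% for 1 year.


Simple interest formula: I = P × r × t
I = $39,000.00 × 0.093 × 1
I = $3,627.00

I = P × r × t = $3,627.00


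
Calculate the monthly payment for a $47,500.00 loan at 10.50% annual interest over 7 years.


Loan payment formula: PMT = PV × r / (1 − (1 + r)^(−n))
Monthly rate r = 0.105/12 = 0.00875, n = 84 months
Denominator: 1 − (1 + 0.105/12)^(−84) = 0.518959
PMT = $47,500.00 × (0.105/12) / 0.518959
PMT = $800.88 per month

PMT = PV × r / (1-(1+r)^(-n)) = $800.88/month


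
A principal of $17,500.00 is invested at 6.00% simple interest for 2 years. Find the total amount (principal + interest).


Total amount formula: A = P(1 + rt) = P + P·r·t
Interest: I = P × r × t = $17,500.00 × 0.06 × 2 = $2,100.00
A = P + I = $17,500.00 + $2,100.00 = $19,600.00

A = P + I = P(1 + rt) = $19,600.00


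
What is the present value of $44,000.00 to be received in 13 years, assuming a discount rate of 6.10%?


Present value formula: PV = FV / (1 + r)^t
PV = $44,000.00 / (1 + 0.061)^13
PV = $44,000.00 / 2.1592354
PV = $20,377.58

PV = FV / (1 + r)^t = $20,377.58


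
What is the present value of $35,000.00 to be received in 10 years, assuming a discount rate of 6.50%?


Present value formula: PV = FV / (1 + r)^t
PV = $35,000.00 / (1 + 0.065)^10
PV = $35,000.00 / 1.8771375
PV = $18,645.41

PV = FV / (1 + r)^t = $18,645.41


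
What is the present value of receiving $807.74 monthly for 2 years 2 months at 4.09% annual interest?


Present value of an ordinary annuity: PV = PMT × (1 − (1 + r)^(−n)) / r
Monthly rate r = 0.0409/12 ≈ 0.00340833, n = 26
PV = $807.74 × (1 − (1 + 0.0409/12)^(−26)) / (0.0409/12)
PV = $807.74 × 24.840810
PV = $20,064.92

PV = PMT × (1-(1+r)^(-n))/r = $20,064.92


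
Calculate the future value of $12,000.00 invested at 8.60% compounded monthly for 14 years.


Compound interest formula: A = P(1 + r/n)^(nt)
A = $12,000.00 × (1 + 0.086/12)^(12 × 14)
Growth factor: (1 + 0.086/12)^168 = 3.319142
A = $12,000.00 × 3.319142
A = $39,829.70

A = P(1 + r/n)^(nt) = $39,829.70


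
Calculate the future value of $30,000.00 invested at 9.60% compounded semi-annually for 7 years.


Compound interest formula: A = P(1 + r/n)^(nt)
A = $30,000.00 × (1 + 0.096/2)^(2 × 7)
Growth factor: (1 + 0.096/2)^14 = 1.927782
A = $30,000.00 × 1.927782
A = $57,833.46

A = P(1 + r/n)^(nt) = $57,833.46


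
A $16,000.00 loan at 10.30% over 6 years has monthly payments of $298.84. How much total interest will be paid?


Total paid over the life of the loan = PMT × n.
Total paid = $298.84 × 72 = $21,516.48
Total interest = total paid − principal = $21,516.48 − $16,000.00 = $5,516.48

Total interest = (PMT × n) - PV = $5,516.48


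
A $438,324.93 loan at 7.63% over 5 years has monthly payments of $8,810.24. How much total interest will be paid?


Total paid over the life of the loan = PMT × n.
Total paid = $8,810.24 × 60 = $528,614.40
Total interest = total paid − principal = $528,614.40 − $438,324.93 = $90,289.47

Total interest = (PMT × n) - PV = $90,289.47


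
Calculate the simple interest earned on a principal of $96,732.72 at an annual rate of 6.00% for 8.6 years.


Simple interest formula: I = P × r × t
I = $96,732.72 × 0.06 × 8.6
I = $49,914.08

I = P × r × t = $49,914.08


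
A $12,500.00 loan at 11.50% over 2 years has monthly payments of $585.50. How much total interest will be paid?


Total paid over the life of the loan = PMT × n.
Total paid = $585.50 × 24 = $14,052.00
Total interest = total paid − principal = $14,052.00 − $12,500.00 = $1,552.00

Total interest = (PMT × n) - PV = $1,552.00


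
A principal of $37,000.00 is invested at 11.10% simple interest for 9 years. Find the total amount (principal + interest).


Total amount formula: A = P(1 + rt) = P + P·r·t
Interest: I = P × r × t = $37,000.00 × 0.111 × 9 = $36,963.00
A = P + I = $37,000.00 + $36,963.00 = $73,963.00

A = P + I = P(1 + rt) = $73,963.00


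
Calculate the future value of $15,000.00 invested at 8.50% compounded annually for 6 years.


Compound interest formula: A = P(1 + r/n)^(nt)
A = $15,000.00 × (1 + 0.085/1)^(1 × 6)
Growth factor: (1 + 0.085/1)^6 = 1.6314675
A = $15,000.00 × 1.6314675
A = $24,472.01

A = P(1 + r/n)^(nt) = $24,472.01


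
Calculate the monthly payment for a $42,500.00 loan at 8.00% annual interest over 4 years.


Loan payment formula: PMT = PV × r / (1 − (1 + r)^(−n))
Monthly rate r = 0.08/12 ≈ 0.00666667, n = 48 months
Denominator: 1 − (1 + 0.08/12)^(−48) = 0.273079
PMT = $42,500.00 × (0.08/12) / 0.273079
PMT = $1,037.55 per month

PMT = PV × r / (1-(1+r)^(-n)) = $1,037.55/month


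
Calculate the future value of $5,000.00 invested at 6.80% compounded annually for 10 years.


Compound interest formula: A = P(1 + r/n)^(nt)
A = $5,000.00 × (1 + 0.068/1)^(1 × 10)
Growth factor: (1 + 0.068/1)^10 = 1.930690
A = $5,000.00 × 1.930690
A = $9,653.45

A = P(1 + r/n)^(nt) = $9,653.45


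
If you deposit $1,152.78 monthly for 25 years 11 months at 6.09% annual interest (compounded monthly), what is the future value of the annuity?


Future value of an ordinary annuity: FV = PMT × ((1 + r)^n − 1) / r
Monthly rate r = 0.0609/12 = 0.005075, n = 311
FV = $1,152.78 × ((1 + 0.0609/12)^311 − 1) / (0.0609/12)
FV = $1,152.78 × 754.191724
FV = $869,417.14

FV = PMT × ((1+r)^n - 1)/r = $869,417.14


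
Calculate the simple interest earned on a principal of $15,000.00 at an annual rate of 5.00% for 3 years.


Simple interest formula: I = P × r × t
I = $15,000.00 × 0.05 × 3
I = $2,250.00

I = P × r × t = $2,250.00


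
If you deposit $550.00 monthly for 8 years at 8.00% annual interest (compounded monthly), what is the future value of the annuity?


Future value of an ordinary annuity: FV = PMT × ((1 + r)^n − 1) / r
Monthly rate r = 0.08/12 ≈ 0.00666667, n = 96
FV = $550.00 × ((1 + 0.08/12)^96 − 1) / (0.08/12)
FV = $550.00 × 133.868583
FV = $73,627.72

FV = PMT × ((1+r)^n - 1)/r = $73,627.72


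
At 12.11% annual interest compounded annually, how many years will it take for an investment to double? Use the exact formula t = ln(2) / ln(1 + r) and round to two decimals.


Doubling condition: (1 + r)^t = 2
Take ln of both sides: t × ln(1 + r) = ln(2)
t = ln(2) / ln(1 + r)
t = 0.693147 / 0.114310
t = 6.06

t = ln(2) / ln(1 + r) = 6.06 years


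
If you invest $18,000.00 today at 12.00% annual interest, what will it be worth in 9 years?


Future value formula: FV = PV × (1 + r)^t
FV = $18,000.00 × (1 + 0.12)^9
FV = $18,000.00 × 2.773079
FV = $49,915.42

FV = PV × (1 + r)^t = $49,915.42


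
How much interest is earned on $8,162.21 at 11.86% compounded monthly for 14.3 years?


Compound interest earned = final amount − principal.
A = P(1 + r/n)^(nt) = $8,162.21 × (1 + 0.1186/12)^(12 × 14.3) = $44,131.28
Interest = A − P = $44,131.28 − $8,162.21 = $35,969.07

Interest = A - P = $35,969.07


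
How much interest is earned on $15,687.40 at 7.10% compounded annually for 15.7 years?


Compound interest earned = final amount − principal.
A = P(1 + r/n)^(nt) = $15,687.40 × (1 + 0.071/1)^(1 × 15.7) = $46,051.70
Interest = A − P = $46,051.70 − $15,687.40 = $30,364.30

Interest = A - P = $30,364.30


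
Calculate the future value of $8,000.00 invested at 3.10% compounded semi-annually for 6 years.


Compound interest formula: A = P(1 + r/n)^(nt)
A = $8,000.00 × (1 + 0.031/2)^(2 × 6)
Growth factor: (1 + 0.031/2)^12 = 1.202705
A = $8,000.00 × 1.202705
A = $9,621.64

A = P(1 + r/n)^(nt) = $9,621.64


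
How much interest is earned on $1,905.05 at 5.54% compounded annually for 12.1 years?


Compound interest earned = final amount − principal.
A = P(1 + r/n)^(nt) = $1,905.05 × (1 + 0.0554/1)^(1 × 12.1) = $3,658.08
Interest = A − P = $3,658.08 − $1,905.05 = $1,753.03

Interest = A - P = $1,753.03


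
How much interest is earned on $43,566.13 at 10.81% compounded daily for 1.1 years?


Compound interest earned = final amount − principal.
A = P(1 + r/n)^(nt) = $43,566.13 × (1 + 0.1081/365)^(365 × 1.1) = $49,066.30
Interest = A − P = $49,066.30 − $43,566.13 = $5,500.17

Interest = A - P = $5,500.17


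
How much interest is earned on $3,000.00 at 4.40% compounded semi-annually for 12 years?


Compound interest earned = final amount − principal.
A = P(1 + r/n)^(nt) = $3,000.00 × (1 + 0.044/2)^(2 × 12) = $5,057.58
Interest = A − P = $5,057.58 − $3,000.00 = $2,057.58

Interest = A - P = $2,057.58


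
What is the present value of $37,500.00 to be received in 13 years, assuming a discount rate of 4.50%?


Present value formula: PV = FV / (1 + r)^t
PV = $37,500.00 / (1 + 0.045)^13
PV = $37,500.00 / 1.772196
PV = $21,160.19

PV = FV / (1 + r)^t = $21,160.19


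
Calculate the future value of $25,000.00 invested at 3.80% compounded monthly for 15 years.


Compound interest formula: A = P(1 + r/n)^(nt)
A = $25,000.00 × (1 + 0.038/12)^(12 × 15)
Growth factor: (1 + 0.038/12)^180 = 1.7666753
A = $25,000.00 × 1.7666753
A = $44,166.88

A = P(1 + r/n)^(nt) = $44,166.88


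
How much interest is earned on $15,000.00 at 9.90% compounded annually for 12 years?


Compound interest earned = final amount − principal.
A = P(1 + r/n)^(nt) = $15,000.00 × (1 + 0.099/1)^(1 × 12) = $46,565.42
Interest = A − P = $46,565.42 − $15,000.00 = $31,565.42

Interest = A - P = $31,565.42


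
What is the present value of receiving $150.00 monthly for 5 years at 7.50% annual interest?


Present value of an ordinary annuity: PV = PMT × (1 − (1 + r)^(−n)) / r
Monthly rate r = 0.075/12 = 0.00625, n = 60
PV = $150.00 × (1 − (1 + 0.075/12)^(−60)) / (0.075/12)
PV = $150.00 × 49.905308
PV = $7,485.80

PV = PMT × (1-(1+r)^(-n))/r = $7,485.80


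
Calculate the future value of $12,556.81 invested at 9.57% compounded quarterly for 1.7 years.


Compound interest formula: A = P(1 + r/n)^(nt)
A = $12,556.81 × (1 + 0.0957/4)^(4 × 1.7)
Growth factor: (1 + 0.0957/4)^6.8 = 1.174420
A = $12,556.81 × 1.174420
A = $14,746.97

A = P(1 + r/n)^(nt) = $14,746.97


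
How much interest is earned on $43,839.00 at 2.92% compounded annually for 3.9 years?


Compound interest earned = final amount − principal.
A = P(1 + r/n)^(nt) = $43,839.00 × (1 + 0.0292/1)^(1 × 3.9) = $49,046.70
Interest = A − P = $49,046.70 − $43,839.00 = $5,207.70

Interest = A - P = $5,207.70


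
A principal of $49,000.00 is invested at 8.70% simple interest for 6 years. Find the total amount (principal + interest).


Total amount formula: A = P(1 + rt) = P + P·r·t
Interest: I = P × r × t = $49,000.00 × 0.087 × 6 = $25,578.00
A = P + I = $49,000.00 + $25,578.00 = $74,578.00

A = P + I = P(1 + rt) = $74,578.00


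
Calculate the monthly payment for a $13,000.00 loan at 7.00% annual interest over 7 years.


Loan payment formula: PMT = PV × r / (1 − (1 + r)^(−n))
Monthly rate r = 0.07/12 ≈ 0.00583333, n = 84 months
Denominator: 1 − (1 + 0.07/12)^(−84) = 0.386501
PMT = $13,000.00 × (0.07/12) / 0.386501
PMT = $196.20 per month

PMT = PV × r / (1-(1+r)^(-n)) = $196.20/month


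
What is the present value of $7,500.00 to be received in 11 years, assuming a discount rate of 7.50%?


Present value formula: PV = FV / (1 + r)^t
PV = $7,500.00 / (1 + 0.075)^11
PV = $7,500.00 / 2.215609
PV = $3,385.07

PV = FV / (1 + r)^t = $3,385.07


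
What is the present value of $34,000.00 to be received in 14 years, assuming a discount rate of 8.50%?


Present value formula: PV = FV / (1 + r)^t
PV = $34,000.00 / (1 + 0.085)^14
PV = $34,000.00 / 3.133404
PV = $10,850.82

PV = FV / (1 + r)^t = $10,850.82


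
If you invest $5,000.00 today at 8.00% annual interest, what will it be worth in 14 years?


Future value formula: FV = PV × (1 + r)^t
FV = $5,000.00 × (1 + 0.08)^14
FV = $5,000.00 × 2.937194
FV = $14,685.97

FV = PV × (1 + r)^t = $14,685.97


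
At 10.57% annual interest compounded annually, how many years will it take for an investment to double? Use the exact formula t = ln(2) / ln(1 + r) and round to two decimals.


Doubling condition: (1 + r)^t = 2
Take ln of both sides: t × ln(1 + r) = ln(2)
t = ln(2) / ln(1 + r)
t = 0.693147 / 0.100479
t = 6.90

t = ln(2) / ln(1 + r) = 6.90 years


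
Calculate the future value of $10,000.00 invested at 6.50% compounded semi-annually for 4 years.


Compound interest formula: A = P(1 + r/n)^(nt)
A = $10,000.00 × (1 + 0.065/2)^(2 × 4)
Growth factor: (1 + 0.065/2)^8 = 1.291578
A = $10,000.00 × 1.291578
A = $12,915.78

A = P(1 + r/n)^(nt) = $12,915.78


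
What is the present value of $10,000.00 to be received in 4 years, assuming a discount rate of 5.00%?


Present value formula: PV = FV / (1 + r)^t
PV = $10,000.00 / (1 + 0.05)^4
PV = $10,000.00 / 1.2155063
PV = $8,227.02

PV = FV / (1 + r)^t = $8,227.02


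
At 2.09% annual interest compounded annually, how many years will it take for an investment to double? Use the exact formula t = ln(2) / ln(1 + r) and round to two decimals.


Doubling condition: (1 + r)^t = 2
Take ln of both sides: t × ln(1 + r) = ln(2)
t = ln(2) / ln(1 + r)
t = 0.693147 / 0.020685
t = 33.51

t = ln(2) / ln(1 + r) = 33.51 years


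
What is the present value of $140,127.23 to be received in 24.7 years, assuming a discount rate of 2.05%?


Present value formula: PV = FV / (1 + r)^t
PV = $140,127.23 / (1 + 0.0205)^24.7
PV = $140,127.23 / 1.650750
PV = $84,887.01

PV = FV / (1 + r)^t = $84,887.01


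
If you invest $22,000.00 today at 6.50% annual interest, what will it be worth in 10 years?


Future value formula: FV = PV × (1 + r)^t
FV = $22,000.00 × (1 + 0.065)^10
FV = $22,000.00 × 1.87713747
FV = $41,297.02

FV = PV × (1 + r)^t = $41,297.02


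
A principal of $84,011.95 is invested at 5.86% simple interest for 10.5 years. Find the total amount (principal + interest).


Total amount formula: A = P(1 + rt) = P + P·r·t
Interest: I = P × r × t = $84,011.95 × 0.0586 × 10.5 = $51,692.55
A = P + I = $84,011.95 + $51,692.55 = $135,704.50

A = P + I = P(1 + rt) = $135,704.50


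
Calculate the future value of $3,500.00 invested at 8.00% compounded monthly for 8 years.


Compound interest formula: A = P(1 + r/n)^(nt)
A = $3,500.00 × (1 + 0.08/12)^(12 × 8)
Growth factor: (1 + 0.08/12)^96 = 1.892457
A = $3,500.00 × 1.892457
A = $6,623.60

A = P(1 + r/n)^(nt) = $6,623.60


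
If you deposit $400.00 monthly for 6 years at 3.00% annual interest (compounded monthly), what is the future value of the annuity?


Future value of an ordinary annuity: FV = PMT × ((1 + r)^n − 1) / r
Monthly rate r = 0.03/12 = 0.0025, n = 72
FV = $400.00 × ((1 + 0.03/12)^72 − 1) / (0.03/12)
FV = $400.00 × 78.779387
FV = $31,511.75

FV = PMT × ((1+r)^n - 1)/r = $31,511.75


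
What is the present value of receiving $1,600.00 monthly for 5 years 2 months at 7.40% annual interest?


Present value of an ordinary annuity: PV = PMT × (1 − (1 + r)^(−n)) / r
Monthly rate r = 0.074/12 ≈ 0.00616667, n = 62
PV = $1,600.00 × (1 − (1 + 0.074/12)^(−62)) / (0.074/12)
PV = $1,600.00 × 51.394205
PV = $82,230.73

PV = PMT × (1-(1+r)^(-n))/r = $82,230.73


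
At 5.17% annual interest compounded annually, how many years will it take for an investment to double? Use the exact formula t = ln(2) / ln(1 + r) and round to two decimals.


Doubling condition: (1 + r)^t = 2
Take ln of both sides: t × ln(1 + r) = ln(2)
t = ln(2) / ln(1 + r)
t = 0.693147 / 0.050408
t = 13.75

t = ln(2) / ln(1 + r) = 13.75 years


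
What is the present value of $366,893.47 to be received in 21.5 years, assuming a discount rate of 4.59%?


Present value formula: PV = FV / (1 + r)^t
PV = $366,893.47 / (1 + 0.0459)^21.5
PV = $366,893.47 / 2.6244512
PV = $139,798.17

PV = FV / (1 + r)^t = $139,798.17


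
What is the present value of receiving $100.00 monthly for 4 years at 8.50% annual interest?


Present value of an ordinary annuity: PV = PMT × (1 − (1 + r)^(−n)) / r
Monthly rate r = 0.085/12 ≈ 0.00708333, n = 48
PV = $100.00 × (1 − (1 + 0.085/12)^(−48)) / (0.085/12)
PV = $100.00 × 40.570744
PV = $4,057.07

PV = PMT × (1-(1+r)^(-n))/r = $4,057.07


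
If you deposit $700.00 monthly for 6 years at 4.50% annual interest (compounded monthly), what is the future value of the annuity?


Future value of an ordinary annuity: FV = PMT × ((1 + r)^n − 1) / r
Monthly rate r = 0.045/12 = 0.00375, n = 72
FV = $700.00 × ((1 + 0.045/12)^72 − 1) / (0.045/12)
FV = $700.00 × 82.480827
FV = $57,736.58

FV = PMT × ((1+r)^n - 1)/r = $57,736.58


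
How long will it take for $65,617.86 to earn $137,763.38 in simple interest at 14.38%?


Rearrange the simple interest formula for t:
I = P × r × t  ⇒  t = I / (P × r)
t = $137,763.38 / ($65,617.86 × 0.1438)
t = 14.6

t = I/(P×r) = 14.6 years


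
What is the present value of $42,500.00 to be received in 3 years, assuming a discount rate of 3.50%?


Present value formula: PV = FV / (1 + r)^t
PV = $42,500.00 / (1 + 0.035)^3
PV = $42,500.00 / 1.108718
PV = $38,332.56

PV = FV / (1 + r)^t = $38,332.56


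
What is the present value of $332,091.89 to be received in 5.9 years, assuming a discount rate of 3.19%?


Present value formula: PV = FV / (1 + r)^t
PV = $332,091.89 / (1 + 0.0319)^5.9
PV = $332,091.89 / 1.20354384
PV = $275,928.37

PV = FV / (1 + r)^t = $275,928.37


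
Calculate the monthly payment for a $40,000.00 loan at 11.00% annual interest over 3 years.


Loan payment formula: PMT = PV × r / (1 − (1 + r)^(−n))
Monthly rate r = 0.11/12 ≈ 0.00916667, n = 36 months
Denominator: 1 − (1 + 0.11/12)^(−36) = 0.279995
PMT = $40,000.00 × (0.11/12) / 0.279995
PMT = $1,309.55 per month

PMT = PV × r / (1-(1+r)^(-n)) = $1,309.55/month


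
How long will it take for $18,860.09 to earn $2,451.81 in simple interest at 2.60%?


Rearrange the simple interest formula for t:
I = P × r × t  ⇒  t = I / (P × r)
t = $2,451.81 / ($18,860.09 × 0.026)
t = 5

t = I/(P×r) = 5 years


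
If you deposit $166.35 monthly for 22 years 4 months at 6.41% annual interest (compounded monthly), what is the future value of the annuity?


Future value of an ordinary annuity: FV = PMT × ((1 + r)^n − 1) / r
Monthly rate r = 0.0641/12 ≈ 0.00534167, n = 268
FV = $166.35 × ((1 + 0.0641/12)^268 − 1) / (0.0641/12)
FV = $166.35 × 593.323402
FV = $98,699.35

FV = PMT × ((1+r)^n - 1)/r = $98,699.35


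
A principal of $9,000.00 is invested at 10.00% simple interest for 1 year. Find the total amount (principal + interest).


Total amount formula: A = P(1 + rt) = P + P·r·t
Interest: I = P × r × t = $9,000.00 × 0.1 × 1 = $900.00
A = P + I = $9,000.00 + $900.00 = $9,900.00

A = P + I = P(1 + rt) = $9,900.00


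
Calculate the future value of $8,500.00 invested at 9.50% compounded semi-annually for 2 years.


Compound interest formula: A = P(1 + r/n)^(nt)
A = $8,500.00 × (1 + 0.095/2)^(2 × 2)
Growth factor: (1 + 0.095/2)^4 = 1.2039713
A = $8,500.00 × 1.2039713
A = $10,233.76

A = P(1 + r/n)^(nt) = $10,233.76


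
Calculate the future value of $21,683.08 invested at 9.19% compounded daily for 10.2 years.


Compound interest formula: A = P(1 + r/n)^(nt)
A = $21,683.08 × (1 + 0.0919/365)^(365 × 10.2)
Growth factor: (1 + 0.0919/365)^3723 = 2.552982
A = $21,683.08 × 2.552982
A = $55,356.51

A = P(1 + r/n)^(nt) = $55,356.51


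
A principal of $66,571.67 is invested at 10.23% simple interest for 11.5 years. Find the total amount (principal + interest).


Total amount formula: A = P(1 + rt) = P + P·r·t
Interest: I = P × r × t = $66,571.67 × 0.1023 × 11.5 = $78,318.24
A = P + I = $66,571.67 + $78,318.24 = $144,889.91

A = P + I = P(1 + rt) = $144,889.91


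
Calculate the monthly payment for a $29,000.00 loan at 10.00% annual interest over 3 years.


Loan payment formula: PMT = PV × r / (1 − (1 + r)^(−n))
Monthly rate r = 0.1/12 ≈ 0.00833333, n = 36 months
Denominator: 1 − (1 + 0.1/12)^(−36) = 0.258260
PMT = $29,000.00 × (0.1/12) / 0.258260
PMT = $935.75 per month

PMT = PV × r / (1-(1+r)^(-n)) = $935.75/month


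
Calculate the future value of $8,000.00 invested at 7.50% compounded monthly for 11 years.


Compound interest formula: A = P(1 + r/n)^(nt)
A = $8,000.00 × (1 + 0.075/12)^(12 × 11)
Growth factor: (1 + 0.075/12)^132 = 2.276030
A = $8,000.00 × 2.276030
A = $18,208.24

A = P(1 + r/n)^(nt) = $18,208.24


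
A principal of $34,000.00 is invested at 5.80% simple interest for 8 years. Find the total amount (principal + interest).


Total amount formula: A = P(1 + rt) = P + P·r·t
Interest: I = P × r × t = $34,000.00 × 0.058 × 8 = $15,776.00
A = P + I = $34,000.00 + $15,776.00 = $49,776.00

A = P + I = P(1 + rt) = $49,776.00


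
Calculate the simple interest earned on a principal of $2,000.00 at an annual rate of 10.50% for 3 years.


Simple interest formula: I = P × r × t
I = $2,000.00 × 0.105 × 3
I = $630.00

I = P × r × t = $630.00


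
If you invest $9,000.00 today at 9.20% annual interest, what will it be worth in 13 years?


Future value formula: FV = PV × (1 + r)^t
FV = $9,000.00 × (1 + 0.092)^13
FV = $9,000.00 × 3.139744
FV = $28,257.70

FV = PV × (1 + r)^t = $28,257.70


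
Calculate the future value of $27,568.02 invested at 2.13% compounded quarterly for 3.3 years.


Compound interest formula: A = P(1 + r/n)^(nt)
A = $27,568.02 × (1 + 0.0213/4)^(4 × 3.3)
Growth factor: (1 + 0.0213/4)^13.2 = 1.0726192
A = $27,568.02 × 1.0726192
A = $29,569.99

A = P(1 + r/n)^(nt) = $29,569.99


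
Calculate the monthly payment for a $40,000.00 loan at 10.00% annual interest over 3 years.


Loan payment formula: PMT = PV × r / (1 − (1 + r)^(−n))
Monthly rate r = 0.1/12 ≈ 0.00833333, n = 36 months
Denominator: 1 − (1 + 0.1/12)^(−36) = 0.258260
PMT = $40,000.00 × (0.1/12) / 0.258260
PMT = $1,290.69 per month

PMT = PV × r / (1-(1+r)^(-n)) = $1,290.69/month


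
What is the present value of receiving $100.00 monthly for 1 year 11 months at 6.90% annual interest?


Present value of an ordinary annuity: PV = PMT × (1 − (1 + r)^(−n)) / r
Monthly rate r = 0.069/12 = 0.00575, n = 23
PV = $100.00 × (1 − (1 + 0.069/12)^(−23)) / (0.069/12)
PV = $100.00 × 21.486288
PV = $2,148.63

PV = PMT × (1-(1+r)^(-n))/r = $2,148.63


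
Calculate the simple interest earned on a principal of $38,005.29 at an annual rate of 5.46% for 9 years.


Simple interest formula: I = P × r × t
I = $38,005.29 × 0.0546 × 9
I = $18,675.80

I = P × r × t = $18,675.80


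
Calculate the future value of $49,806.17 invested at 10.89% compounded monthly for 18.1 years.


Compound interest formula: A = P(1 + r/n)^(nt)
A = $49,806.17 × (1 + 0.1089/12)^(12 × 18.1)
Growth factor: (1 + 0.1089/12)^217.2 = 7.1149622
A = $49,806.17 × 7.1149622
A = $354,369.02

A = P(1 + r/n)^(nt) = $354,369.02


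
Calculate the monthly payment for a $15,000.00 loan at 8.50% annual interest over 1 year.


Loan payment formula: PMT = PV × r / (1 − (1 + r)^(−n))
Monthly rate r = 0.085/12 ≈ 0.00708333, n = 12 months
Denominator: 1 − (1 + 0.085/12)^(−12) = 0.081212
PMT = $15,000.00 × (0.085/12) / 0.081212
PMT = $1,308.30 per month

PMT = PV × r / (1-(1+r)^(-n)) = $1,308.30/month


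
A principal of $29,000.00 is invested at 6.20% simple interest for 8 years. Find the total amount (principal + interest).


Total amount formula: A = P(1 + rt) = P + P·r·t
Interest: I = P × r × t = $29,000.00 × 0.062 × 8 = $14,384.00
A = P + I = $29,000.00 + $14,384.00 = $43,384.00

A = P + I = P(1 + rt) = $43,384.00


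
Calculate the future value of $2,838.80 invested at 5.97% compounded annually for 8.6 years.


Compound interest formula: A = P(1 + r/n)^(nt)
A = $2,838.80 × (1 + 0.0597/1)^(1 × 8.6)
Growth factor: (1 + 0.0597/1)^8.6 = 1.646544
A = $2,838.80 × 1.646544
A = $4,674.21

A = P(1 + r/n)^(nt) = $4,674.21


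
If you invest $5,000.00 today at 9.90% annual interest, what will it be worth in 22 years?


Future value formula: FV = PV × (1 + r)^t
FV = $5,000.00 × (1 + 0.099)^22
FV = $5,000.00 × 7.979014
FV = $39,895.07

FV = PV × (1 + r)^t = $39,895.07
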